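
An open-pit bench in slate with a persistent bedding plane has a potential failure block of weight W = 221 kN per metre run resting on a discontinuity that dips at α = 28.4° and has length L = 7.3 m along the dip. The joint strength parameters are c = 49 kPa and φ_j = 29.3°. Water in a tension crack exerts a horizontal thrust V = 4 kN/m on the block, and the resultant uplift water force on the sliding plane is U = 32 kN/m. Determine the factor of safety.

FS = 4.12

Resolving the block weight along and normal to the plane and applying the Mohr–Coulomb strength on the joint:
N' = W cosα − U − V sinα = 221·cos28.4° − 32 − 4·sin28.4° = 160.5 kN/m
Driving force T = W sinα + V cosα = 221·sin28.4° + 4·cos28.4° = 108.6 kN/m
Resisting force R = c·L + N'·tanφ_j = 49·7.3 + 160.5·tan29.3° = 357.7 + 90.1 = 447.8 kN/m
FS = R / T = 447.8 / 108.6 = 4.122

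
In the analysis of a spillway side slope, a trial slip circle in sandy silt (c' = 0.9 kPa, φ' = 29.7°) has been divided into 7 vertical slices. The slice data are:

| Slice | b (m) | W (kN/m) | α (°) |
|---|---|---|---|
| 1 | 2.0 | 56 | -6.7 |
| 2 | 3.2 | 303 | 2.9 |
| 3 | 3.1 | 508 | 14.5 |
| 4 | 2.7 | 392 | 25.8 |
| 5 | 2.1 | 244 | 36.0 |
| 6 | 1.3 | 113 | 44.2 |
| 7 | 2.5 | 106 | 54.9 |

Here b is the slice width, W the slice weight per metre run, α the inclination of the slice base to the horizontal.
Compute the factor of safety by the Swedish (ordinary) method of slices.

Ordinary method of slices: FS = Σ[c'·Δl_i + (W_i cosα_i)·tanφ'] / Σ W_i sinα_i, with Δl_i = b_i / cosα_i.
Slice 1: Δl = 2.0/cos(-6.7°) = 2.014 m; N'_1 = 56·cos(-6.7°) = 55.6; c'Δl = 1.81; W sinα = -6.5
Slice 2: Δl = 3.2/cos2.9° = 3.204 m; N'_2 = 303·cos2.9° = 302.6; c'Δl = 2.88; W sinα = 15.3
Slice 3: Δl = 3.1/cos14.5° = 3.202 m; N'_3 = 508·cos14.5° = 491.8; c'Δl = 2.88; W sinα = 127.2
Slice 4: Δl = 2.7/cos25.8° = 2.999 m; N'_4 = 392·cos25.8° = 352.9; c'Δl = 2.70; W sinα = 170.6
Slice 5: Δl = 2.1/cos36.0° = 2.596 m; N'_5 = 244·cos36.0° = 197.4; c'Δl = 2.34; W sinα = 143.4
Slice 6: Δl = 1.3/cos44.2° = 1.813 m; N'_6 = 113·cos44.2° = 81.0; c'Δl = 1.63; W sinα = 78.8
Slice 7: Δl = 2.5/cos54.9° = 4.348 m; N'_7 = 106·cos54.9° = 61.0; c'Δl = 3.91; W sinα = 86.7
Σc'Δl = 18.2 kN/m; ΣN' = 1542.3 kN/m; ΣW sinα = 615.5 kN/m
Resisting = 18.2 + 1542.3·tan29.7° = 18.2 + 879.7 = 897.9 kN/m
FS = 897.9 / 615.5 = 1.459

FS = 1.46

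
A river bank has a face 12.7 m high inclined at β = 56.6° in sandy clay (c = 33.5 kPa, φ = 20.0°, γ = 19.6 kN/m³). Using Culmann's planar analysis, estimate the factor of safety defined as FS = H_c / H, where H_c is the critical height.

H_c = (4c/γ) · sinβ cosφ / [1 − cos(β − φ)]
    = (4·33.5/19.6) · sin56.6°·cos20.0° / [1 − cos36.6°]
    = 6.837 · 0.7845 / 0.1972 = 27.20 m
FS = H_c / H = 27.20 / 12.7 = 2.142

FS = 2.14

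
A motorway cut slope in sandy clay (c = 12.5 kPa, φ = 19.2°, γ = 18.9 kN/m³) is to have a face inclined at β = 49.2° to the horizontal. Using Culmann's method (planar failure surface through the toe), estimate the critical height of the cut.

H_c = 14.12 m

Culmann's analysis gives the critical failure plane at α_cr = (β + φ)/2 = (49.2 + 19.2)/2 = 34.2°, and the critical height
H_c = (4c/γ) · sinβ cosφ / [1 − cos(β − φ)]
    = (4·12.5/18.9) · sin49.2°·cos19.2° / [1 − cos(30.0°)]
    = 2.646 · 0.7570·0.9444 / [1 − 0.8660]
    = 2.646 · 0.7149 / 0.1340
    = 14.12 m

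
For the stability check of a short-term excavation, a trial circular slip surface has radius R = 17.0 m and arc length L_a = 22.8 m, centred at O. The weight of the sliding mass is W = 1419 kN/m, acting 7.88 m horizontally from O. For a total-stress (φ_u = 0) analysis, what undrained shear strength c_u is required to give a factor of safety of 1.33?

FS = c_u·L_a·R / (W·d), so c_u = FS·W·d / (L_a·R).
c_u = 1.33·1419·7.88 / (22.80·17.0) = 14871.7 / 387.60 = 38.37 kPa

c_u = 38.4 kPa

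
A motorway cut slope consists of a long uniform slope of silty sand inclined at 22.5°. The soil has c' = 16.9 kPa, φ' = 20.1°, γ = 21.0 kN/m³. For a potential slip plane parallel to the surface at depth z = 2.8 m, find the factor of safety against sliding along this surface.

FS = 1.70

For an infinite slope with a slip plane parallel to the surface (no pore pressure): FS = [c' + γz cos²β tanφ'] / [γz sinβ cosβ].
γz = 21.0·2.8 = 58.80 kN/m²
Numerator = 16.9 + 58.80·cos²22.5°·tan20.1° = 16.9 + 58.80·0.8536·0.3659 = 35.267 kPa
Denominator = 58.80·sin22.5°·cos22.5° = 58.80·0.3827·0.9239 = 20.789 kPa
FS = 35.267 / 20.789 = 1.696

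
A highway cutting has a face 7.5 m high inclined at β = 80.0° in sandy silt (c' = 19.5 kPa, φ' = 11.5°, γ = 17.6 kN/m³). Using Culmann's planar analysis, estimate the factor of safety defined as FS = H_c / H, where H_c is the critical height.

FS = 0.90

H_c = (4c'/γ) · sinβ cosφ' / [1 − cos(β − φ')]
    = (4·19.5/17.6) · sin80.0°·cos11.5° / [1 − cos68.5°]
    = 4.432 · 0.9650 / 0.6335 = 6.75 m
FS = H_c / H = 6.75 / 7.5 = 0.900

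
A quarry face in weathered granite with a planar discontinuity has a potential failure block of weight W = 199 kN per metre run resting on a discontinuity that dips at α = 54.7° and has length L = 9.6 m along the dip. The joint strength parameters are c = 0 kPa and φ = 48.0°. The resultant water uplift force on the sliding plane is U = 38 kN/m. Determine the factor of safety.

FS = 0.53

Resolving the block weight along and normal to the plane and applying the Mohr–Coulomb strength on the joint:
N' = W cosα − U = 199·cos54.7° − 38 = 77.0 kN/m
Driving force T = W sinα = 199·sin54.7° = 162.4 kN/m
Resisting force R = c·L + N'·tanφ = 0·9.6 + 77.0·tan48.0° = 0.0 + 85.5 = 85.5 kN/m
FS = R / T = 85.5 / 162.4 = 0.527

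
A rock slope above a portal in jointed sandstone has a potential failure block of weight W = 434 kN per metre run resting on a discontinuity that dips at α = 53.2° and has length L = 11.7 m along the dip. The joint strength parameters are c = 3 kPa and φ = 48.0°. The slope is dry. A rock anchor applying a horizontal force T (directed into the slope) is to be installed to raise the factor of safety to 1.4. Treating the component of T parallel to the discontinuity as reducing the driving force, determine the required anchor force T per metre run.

T = 94 kN/m

Resolving forces along and normal to the sliding plane, with the horizontal anchor force T adding T·sinα to the effective normal force and T·cosα acting up the plane against the driving force:
FS = [cL + (W cosα + T sinα) tanφ] / [W sinα − T cosα]
Without the anchor: N' = 260.0 kN/m, driving T_d = 347.5 kN/m, resisting R = 3·11.7 + 260.0·tan48.0° = 323.8 kN/m, FS = 0.93.
Setting FS = 1.4 and solving for T:
1.4·(347.5 − T cos53.2°) = 323.8 + T sin53.2°·tan48.0°
T·(sin53.2°·tan48.0° + 1.4·cos53.2°) = 1.4·347.5 − 323.8
T·(0.8007·1.1106 + 1.4·0.5990) = 486.5 − 323.8 = 162.7
T·1.7279 = 162.7
T = 94.2 kN/m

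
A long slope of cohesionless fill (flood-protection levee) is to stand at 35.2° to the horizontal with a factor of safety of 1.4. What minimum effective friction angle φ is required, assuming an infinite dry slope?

φ = 44.6°

FS = tanφ/tanβ ⇒ tanφ = FS · tanβ = 1.4 · tan35.2° = 0.9876
φ = arctan(0.9876) = 44.64°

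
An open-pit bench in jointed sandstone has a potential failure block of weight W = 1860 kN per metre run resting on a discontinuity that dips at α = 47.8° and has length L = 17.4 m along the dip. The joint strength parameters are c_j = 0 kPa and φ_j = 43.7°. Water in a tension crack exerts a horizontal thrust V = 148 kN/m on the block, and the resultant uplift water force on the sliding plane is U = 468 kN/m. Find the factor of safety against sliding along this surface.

FS = 0.43

Resolving the block weight along and normal to the plane and applying the Mohr–Coulomb strength on the joint:
N' = W cosα − U − V sinα = 1860·cos47.8° − 468 − 148·sin47.8° = 671.8 kN/m
Driving force T = W sinα + V cosα = 1860·sin47.8° + 148·cos47.8° = 1477.3 kN/m
Resisting force R = c_j·L + N'·tanφ_j = 0·17.4 + 671.8·tan43.7° = 0.0 + 641.9 = 641.9 kN/m
FS = R / T = 641.9 / 1477.3 = 0.435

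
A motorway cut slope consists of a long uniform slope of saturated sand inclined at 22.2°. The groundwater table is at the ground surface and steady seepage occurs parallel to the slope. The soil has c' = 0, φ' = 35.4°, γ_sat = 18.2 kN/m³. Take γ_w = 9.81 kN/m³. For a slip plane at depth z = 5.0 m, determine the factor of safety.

FS = 0.80

With seepage parallel to the slope and the water table at the surface, the effective normal stress on the slip plane uses the buoyant unit weight γ' = γ_sat − γ_w while the driving shear stress uses γ_sat:
FS = [c' + γ' z cos²β tanφ'] / [γ_sat z sinβ cosβ]
(For c' = 0 this reduces to FS = (γ'/γ_sat)·tanφ'/tanβ.)
γ' = 18.2 − 9.81 = 8.39 kN/m³
Numerator = 0.0 + 8.39·5.0·cos²22.2°·tan35.4° = 0.0 + 8.39·5.0·0.8572·0.7107 = 25.556 kPa
Denominator = 18.2·5.0·sin22.2°·cos22.2° = 18.2·5.0·0.3778·0.9259 = 31.835 kPa
FS = 25.556 / 31.835 = 0.803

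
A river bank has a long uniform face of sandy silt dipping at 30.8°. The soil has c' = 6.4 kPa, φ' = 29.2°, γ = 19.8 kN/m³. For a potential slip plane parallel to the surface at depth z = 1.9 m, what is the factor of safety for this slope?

For an infinite slope with a slip plane parallel to the surface (no pore pressure): FS = [c' + γz cos²β tanφ'] / [γz sinβ cosβ].
γz = 19.8·1.9 = 37.62 kN/m²
Numerator = 6.4 + 37.62·cos²30.8°·tan29.2° = 6.4 + 37.62·0.7378·0.5589 = 21.913 kPa
Denominator = 37.62·sin30.8°·cos30.8° = 37.62·0.5120·0.8590 = 16.546 kPa
FS = 21.913 / 16.546 = 1.324

FS = 1.32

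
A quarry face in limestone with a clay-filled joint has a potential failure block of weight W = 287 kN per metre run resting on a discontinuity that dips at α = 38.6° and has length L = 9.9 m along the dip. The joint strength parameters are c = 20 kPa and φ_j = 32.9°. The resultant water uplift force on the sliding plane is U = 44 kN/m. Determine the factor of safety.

FS = 1.76

Resolving the block weight along and normal to the plane and applying the Mohr–Coulomb strength on the joint:
N' = W cosα − U = 287·cos38.6° − 44 = 180.3 kN/m
Driving force T = W sinα = 287·sin38.6° = 179.1 kN/m
Resisting force R = c·L + N'·tanφ_j = 20·9.9 + 180.3·tan32.9° = 198.0 + 116.6 = 314.6 kN/m
FS = R / T = 314.6 / 179.1 = 1.757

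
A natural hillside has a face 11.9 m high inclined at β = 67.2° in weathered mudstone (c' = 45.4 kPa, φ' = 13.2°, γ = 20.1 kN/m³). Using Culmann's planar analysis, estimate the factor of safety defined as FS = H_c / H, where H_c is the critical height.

H_c = (4c'/γ) · sinβ cosφ' / [1 − cos(β − φ')]
    = (4·45.4/20.1) · sin67.2°·cos13.2° / [1 − cos54.0°]
    = 9.035 · 0.8975 / 0.4122 = 19.67 m
FS = H_c / H = 19.67 / 11.9 = 1.653

FS = 1.65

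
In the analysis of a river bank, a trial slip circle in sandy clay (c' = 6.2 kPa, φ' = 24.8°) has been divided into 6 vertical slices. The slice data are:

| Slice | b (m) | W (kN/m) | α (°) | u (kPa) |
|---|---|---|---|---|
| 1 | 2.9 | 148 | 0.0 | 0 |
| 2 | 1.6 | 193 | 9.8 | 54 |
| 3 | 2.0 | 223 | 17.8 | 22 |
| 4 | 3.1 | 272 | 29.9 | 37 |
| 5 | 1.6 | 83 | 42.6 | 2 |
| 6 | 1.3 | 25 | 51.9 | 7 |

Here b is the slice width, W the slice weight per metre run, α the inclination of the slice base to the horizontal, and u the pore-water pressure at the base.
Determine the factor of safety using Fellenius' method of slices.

Ordinary method of slices: FS = Σ[c'·Δl_i + (W_i cosα_i − u_i·Δl_i)·tanφ'] / Σ W_i sinα_i, with Δl_i = b_i / cosα_i.
Slice 1: Δl = 2.9/cos0.0° = 2.900 m; N'_1 = 148·cos0.0° − 0·2.900 = 148.0; c'Δl = 17.98; W sinα = 0.0
Slice 2: Δl = 1.6/cos9.8° = 1.624 m; N'_2 = 193·cos9.8° − 54·1.624 = 102.5; c'Δl = 10.07; W sinα = 32.9
Slice 3: Δl = 2.0/cos17.8° = 2.101 m; N'_3 = 223·cos17.8° − 22·2.101 = 166.1; c'Δl = 13.02; W sinα = 68.2
Slice 4: Δl = 3.1/cos29.9° = 3.576 m; N'_4 = 272·cos29.9° − 37·3.576 = 103.5; c'Δl = 22.17; W sinα = 135.6
Slice 5: Δl = 1.6/cos42.6° = 2.174 m; N'_5 = 83·cos42.6° − 2·2.174 = 56.7; c'Δl = 13.48; W sinα = 56.2
Slice 6: Δl = 1.3/cos51.9° = 2.107 m; N'_6 = 25·cos51.9° − 7·2.107 = 0.7; c'Δl = 13.06; W sinα = 19.7
Σc'Δl = 89.8 kN/m; ΣN' = 577.5 kN/m; ΣW sinα = 312.5 kN/m
Resisting = 89.8 + 577.5·tan24.8° = 89.8 + 266.9 = 356.6 kN/m
FS = 356.6 / 312.5 = 1.141

FS = 1.14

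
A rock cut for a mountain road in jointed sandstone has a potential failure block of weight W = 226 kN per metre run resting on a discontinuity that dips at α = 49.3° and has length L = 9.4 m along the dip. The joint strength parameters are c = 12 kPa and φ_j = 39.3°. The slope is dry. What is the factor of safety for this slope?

Resolving the block weight along and normal to the plane and applying the Mohr–Coulomb strength on the joint:
N' = W cosα = 226·cos49.3° = 147.4 kN/m
Driving force T = W sinα = 226·sin49.3° = 171.3 kN/m
Resisting force R = c·L + N'·tanφ_j = 12·9.4 + 147.4·tan39.3° = 112.8 + 120.6 = 233.4 kN/m
FS = R / T = 233.4 / 171.3 = 1.362

FS = 1.36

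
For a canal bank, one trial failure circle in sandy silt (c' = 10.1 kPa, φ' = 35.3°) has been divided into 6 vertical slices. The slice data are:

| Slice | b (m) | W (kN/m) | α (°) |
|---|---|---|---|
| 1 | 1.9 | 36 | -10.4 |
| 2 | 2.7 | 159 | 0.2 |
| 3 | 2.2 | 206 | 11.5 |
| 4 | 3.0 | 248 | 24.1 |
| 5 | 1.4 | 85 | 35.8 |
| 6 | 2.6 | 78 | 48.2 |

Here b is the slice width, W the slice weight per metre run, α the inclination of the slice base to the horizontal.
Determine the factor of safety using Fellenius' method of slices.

Ordinary method of slices: FS = Σ[c'·Δl_i + (W_i cosα_i)·tanφ'] / Σ W_i sinα_i, with Δl_i = b_i / cosα_i.
Slice 1: Δl = 1.9/cos(-10.4°) = 1.932 m; N'_1 = 36·cos(-10.4°) = 35.4; c'Δl = 19.51; W sinα = -6.5
Slice 2: Δl = 2.7/cos0.2° = 2.700 m; N'_2 = 159·cos0.2° = 159.0; c'Δl = 27.27; W sinα = 0.6
Slice 3: Δl = 2.2/cos11.5° = 2.245 m; N'_3 = 206·cos11.5° = 201.9; c'Δl = 22.68; W sinα = 41.1
Slice 4: Δl = 3.0/cos24.1° = 3.286 m; N'_4 = 248·cos24.1° = 226.4; c'Δl = 33.19; W sinα = 101.3
Slice 5: Δl = 1.4/cos35.8° = 1.726 m; N'_5 = 85·cos35.8° = 68.9; c'Δl = 17.43; W sinα = 49.7
Slice 6: Δl = 2.6/cos48.2° = 3.901 m; N'_6 = 78·cos48.2° = 52.0; c'Δl = 39.40; W sinα = 58.1
Σc'Δl = 159.5 kN/m; ΣN' = 743.6 kN/m; ΣW sinα = 244.3 kN/m
Resisting = 159.5 + 743.6·tan35.3° = 159.5 + 526.5 = 686.0 kN/m
FS = 686.0 / 244.3 = 2.808

FS = 2.81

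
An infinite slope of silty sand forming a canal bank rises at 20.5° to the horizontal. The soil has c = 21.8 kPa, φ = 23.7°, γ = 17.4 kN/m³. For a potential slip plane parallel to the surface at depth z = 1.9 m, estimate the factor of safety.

FS = 3.18

For an infinite slope with a slip plane parallel to the surface (no pore pressure): FS = [c + γz cos²β tanφ] / [γz sinβ cosβ].
γz = 17.4·1.9 = 33.06 kN/m²
Numerator = 21.8 + 33.06·cos²20.5°·tan23.7° = 21.8 + 33.06·0.8774·0.4390 = 34.532 kPa
Denominator = 33.06·sin20.5°·cos20.5° = 33.06·0.3502·0.9367 = 10.845 kPa
FS = 34.532 / 10.845 = 3.184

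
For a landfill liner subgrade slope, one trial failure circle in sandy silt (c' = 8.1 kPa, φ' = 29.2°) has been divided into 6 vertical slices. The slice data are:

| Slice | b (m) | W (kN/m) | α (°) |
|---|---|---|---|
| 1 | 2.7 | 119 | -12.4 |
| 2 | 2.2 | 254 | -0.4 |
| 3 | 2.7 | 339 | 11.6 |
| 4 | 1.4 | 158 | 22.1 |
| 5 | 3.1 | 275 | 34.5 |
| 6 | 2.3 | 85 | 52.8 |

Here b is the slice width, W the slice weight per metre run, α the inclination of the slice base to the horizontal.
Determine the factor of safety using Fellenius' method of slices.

Ordinary method of slices: FS = Σ[c'·Δl_i + (W_i cosα_i)·tanφ'] / Σ W_i sinα_i, with Δl_i = b_i / cosα_i.
Slice 1: Δl = 2.7/cos(-12.4°) = 2.764 m; N'_1 = 119·cos(-12.4°) = 116.2; c'Δl = 22.39; W sinα = -25.6
Slice 2: Δl = 2.2/cos(-0.4°) = 2.200 m; N'_2 = 254·cos(-0.4°) = 254.0; c'Δl = 17.82; W sinα = -1.8
Slice 3: Δl = 2.7/cos11.6° = 2.756 m; N'_3 = 339·cos11.6° = 332.1; c'Δl = 22.33; W sinα = 68.2
Slice 4: Δl = 1.4/cos22.1° = 1.511 m; N'_4 = 158·cos22.1° = 146.4; c'Δl = 12.24; W sinα = 59.4
Slice 5: Δl = 3.1/cos34.5° = 3.762 m; N'_5 = 275·cos34.5° = 226.6; c'Δl = 30.47; W sinα = 155.8
Slice 6: Δl = 2.3/cos52.8° = 3.804 m; N'_6 = 85·cos52.8° = 51.4; c'Δl = 30.81; W sinα = 67.7
Σc'Δl = 136.1 kN/m; ΣN' = 1126.7 kN/m; ΣW sinα = 323.7 kN/m
Resisting = 136.1 + 1126.7·tan29.2° = 136.1 + 629.7 = 765.8 kN/m
FS = 765.8 / 323.7 = 2.365

FS = 2.37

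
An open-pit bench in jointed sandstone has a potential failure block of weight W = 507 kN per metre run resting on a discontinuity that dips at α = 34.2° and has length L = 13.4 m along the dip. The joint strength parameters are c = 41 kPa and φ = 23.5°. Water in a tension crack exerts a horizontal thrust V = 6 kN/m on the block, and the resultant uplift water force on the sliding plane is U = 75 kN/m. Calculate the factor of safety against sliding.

FS = 2.41

Resolving the block weight along and normal to the plane and applying the Mohr–Coulomb strength on the joint:
N' = W cosα − U − V sinα = 507·cos34.2° − 75 − 6·sin34.2° = 341.0 kN/m
Driving force T = W sinα + V cosα = 507·sin34.2° + 6·cos34.2° = 289.9 kN/m
Resisting force R = c·L + N'·tanφ = 41·13.4 + 341.0·tan23.5° = 549.4 + 148.3 = 697.7 kN/m
FS = R / T = 697.7 / 289.9 = 2.406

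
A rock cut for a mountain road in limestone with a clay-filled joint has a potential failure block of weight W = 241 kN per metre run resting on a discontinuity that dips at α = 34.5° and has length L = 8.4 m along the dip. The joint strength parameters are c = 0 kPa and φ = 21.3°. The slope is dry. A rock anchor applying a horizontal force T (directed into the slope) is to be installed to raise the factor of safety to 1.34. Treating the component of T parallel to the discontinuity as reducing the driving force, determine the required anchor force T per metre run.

Resolving forces along and normal to the sliding plane, with the horizontal anchor force T adding T·sinα to the effective normal force and T·cosα acting up the plane against the driving force:
FS = [cL + (W cosα + T sinα) tanφ] / [W sinα − T cosα]
Without the anchor: N' = 198.6 kN/m, driving T_d = 136.5 kN/m, resisting R = 0·8.4 + 198.6·tan21.3° = 77.4 kN/m, FS = 0.57.
Setting FS = 1.34 and solving for T:
1.34·(136.5 − T cos34.5°) = 77.4 + T sin34.5°·tan21.3°
T·(sin34.5°·tan21.3° + 1.34·cos34.5°) = 1.34·136.5 − 77.4
T·(0.5664·0.3899 + 1.34·0.8241) = 182.9 − 77.4 = 105.5
T·1.3252 = 105.5
T = 79.6 kN/m

T = 80 kN/m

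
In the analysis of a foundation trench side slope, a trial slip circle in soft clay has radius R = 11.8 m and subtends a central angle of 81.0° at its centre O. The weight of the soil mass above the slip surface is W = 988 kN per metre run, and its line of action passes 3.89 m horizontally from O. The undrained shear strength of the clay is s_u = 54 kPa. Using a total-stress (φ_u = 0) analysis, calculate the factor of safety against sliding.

Taking moments about the centre O, the resisting moment is provided by the undrained shear strength acting along the arc:
Arc length L_a = R·θ = 11.8·(81.0°·π/180) = 11.8·1.4137 = 16.68 m
M_R = s_u·L_a·R = 54·16.68·11.8 = 10629.7 kN·m/m
M_D = W·d = 988·3.89 = 3843.3 kN·m/m
FS = M_R / M_D = 10629.7 / 3843.3 = 2.766

FS = 2.77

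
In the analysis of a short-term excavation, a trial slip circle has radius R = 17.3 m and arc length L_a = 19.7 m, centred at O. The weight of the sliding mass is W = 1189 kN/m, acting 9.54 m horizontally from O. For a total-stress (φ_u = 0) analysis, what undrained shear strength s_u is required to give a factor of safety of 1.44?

s_u = 47.9 kPa

FS = s_u·L_a·R / (W·d), so s_u = FS·W·d / (L_a·R).
s_u = 1.44·1189·9.54 / (19.70·17.3) = 16334.0 / 340.81 = 47.93 kPa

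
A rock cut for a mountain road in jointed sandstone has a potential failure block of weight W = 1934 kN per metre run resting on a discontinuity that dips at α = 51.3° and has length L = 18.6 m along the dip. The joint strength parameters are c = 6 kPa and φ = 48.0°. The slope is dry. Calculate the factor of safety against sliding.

Resolving the block weight along and normal to the plane and applying the Mohr–Coulomb strength on the joint:
N' = W cosα = 1934·cos51.3° = 1209.2 kN/m
Driving force T = W sinα = 1934·sin51.3° = 1509.4 kN/m
Resisting force R = c·L + N'·tanφ = 6·18.6 + 1209.2·tan48.0° = 111.6 + 1343.0 = 1454.6 kN/m
FS = R / T = 1454.6 / 1509.4 = 0.964

FS = 0.96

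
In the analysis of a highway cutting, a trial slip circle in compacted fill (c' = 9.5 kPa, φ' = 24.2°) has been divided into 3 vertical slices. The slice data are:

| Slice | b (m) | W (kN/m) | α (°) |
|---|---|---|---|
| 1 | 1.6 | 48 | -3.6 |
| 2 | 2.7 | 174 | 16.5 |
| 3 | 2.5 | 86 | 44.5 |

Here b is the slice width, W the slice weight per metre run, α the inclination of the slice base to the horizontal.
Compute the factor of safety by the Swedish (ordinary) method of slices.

FS = 1.87

Ordinary method of slices: FS = Σ[c'·Δl_i + (W_i cosα_i)·tanφ'] / Σ W_i sinα_i, with Δl_i = b_i / cosα_i.
Slice 1: Δl = 1.6/cos(-3.6°) = 1.603 m; N'_1 = 48·cos(-3.6°) = 47.9; c'Δl = 15.23; W sinα = -3.0
Slice 2: Δl = 2.7/cos16.5° = 2.816 m; N'_2 = 174·cos16.5° = 166.8; c'Δl = 26.75; W sinα = 49.4
Slice 3: Δl = 2.5/cos44.5° = 3.505 m; N'_3 = 86·cos44.5° = 61.3; c'Δl = 33.30; W sinα = 60.3
Σc'Δl = 75.3 kN/m; ΣN' = 276.1 kN/m; ΣW sinα = 106.7 kN/m
Resisting = 75.3 + 276.1·tan24.2° = 75.3 + 124.1 = 199.4 kN/m
FS = 199.4 / 106.7 = 1.869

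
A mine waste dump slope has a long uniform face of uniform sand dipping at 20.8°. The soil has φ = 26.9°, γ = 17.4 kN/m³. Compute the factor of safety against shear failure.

FS = 1.34

For a dry cohesionless infinite slope the factor of safety is FS = tanφ / tanβ.
FS = tan26.9° / tan20.8° = 0.5073 / 0.3799 = 1.336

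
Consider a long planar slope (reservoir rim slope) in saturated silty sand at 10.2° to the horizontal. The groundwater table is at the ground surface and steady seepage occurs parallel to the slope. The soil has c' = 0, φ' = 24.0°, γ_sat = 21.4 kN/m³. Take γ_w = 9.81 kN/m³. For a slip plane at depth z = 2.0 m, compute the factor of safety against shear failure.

FS = 1.34

With seepage parallel to the slope and the water table at the surface, the effective normal stress on the slip plane uses the buoyant unit weight γ' = γ_sat − γ_w while the driving shear stress uses γ_sat:
FS = [c' + γ' z cos²β tanφ'] / [γ_sat z sinβ cosβ]
(For c' = 0 this reduces to FS = (γ'/γ_sat)·tanφ'/tanβ.)
γ' = 21.4 − 9.81 = 11.59 kN/m³
Numerator = 0.0 + 11.59·2.0·cos²10.2°·tan24.0° = 0.0 + 11.59·2.0·0.9686·0.4452 = 9.997 kPa
Denominator = 21.4·2.0·sin10.2°·cos10.2° = 21.4·2.0·0.1771·0.9842 = 7.459 kPa
FS = 9.997 / 7.459 = 1.340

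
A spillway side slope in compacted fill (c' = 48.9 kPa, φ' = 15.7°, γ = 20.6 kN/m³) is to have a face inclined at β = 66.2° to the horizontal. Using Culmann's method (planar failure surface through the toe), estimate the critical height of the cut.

H_c = 22.98 m

Culmann's analysis gives the critical failure plane at α_cr = (β + φ')/2 = (66.2 + 15.7)/2 = 41.0°, and the critical height
H_c = (4c'/γ) · sinβ cosφ' / [1 − cos(β − φ')]
    = (4·48.9/20.6) · sin66.2°·cos15.7° / [1 − cos(50.5°)]
    = 9.495 · 0.9150·0.9627 / [1 − 0.6361]
    = 9.495 · 0.8808 / 0.3639
    = 22.98 m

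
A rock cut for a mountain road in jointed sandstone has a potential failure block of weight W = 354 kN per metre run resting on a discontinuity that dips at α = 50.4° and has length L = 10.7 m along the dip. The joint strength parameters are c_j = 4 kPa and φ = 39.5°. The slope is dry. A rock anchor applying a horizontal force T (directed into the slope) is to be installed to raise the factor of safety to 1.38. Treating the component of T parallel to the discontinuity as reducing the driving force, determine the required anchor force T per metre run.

Resolving forces along and normal to the sliding plane, with the horizontal anchor force T adding T·sinα to the effective normal force and T·cosα acting up the plane against the driving force:
FS = [c_jL + (W cosα + T sinα) tanφ] / [W sinα − T cosα]
Without the anchor: N' = 225.6 kN/m, driving T_d = 272.8 kN/m, resisting R = 4·10.7 + 225.6·tan39.5° = 228.8 kN/m, FS = 0.84.
Setting FS = 1.38 and solving for T:
1.38·(272.8 − T cos50.4°) = 228.8 + T sin50.4°·tan39.5°
T·(sin50.4°·tan39.5° + 1.38·cos50.4°) = 1.38·272.8 − 228.8
T·(0.7705·0.8243 + 1.38·0.6374) = 376.4 − 228.8 = 147.6
T·1.5148 = 147.6
T = 97.4 kN/m

T = 97 kN/m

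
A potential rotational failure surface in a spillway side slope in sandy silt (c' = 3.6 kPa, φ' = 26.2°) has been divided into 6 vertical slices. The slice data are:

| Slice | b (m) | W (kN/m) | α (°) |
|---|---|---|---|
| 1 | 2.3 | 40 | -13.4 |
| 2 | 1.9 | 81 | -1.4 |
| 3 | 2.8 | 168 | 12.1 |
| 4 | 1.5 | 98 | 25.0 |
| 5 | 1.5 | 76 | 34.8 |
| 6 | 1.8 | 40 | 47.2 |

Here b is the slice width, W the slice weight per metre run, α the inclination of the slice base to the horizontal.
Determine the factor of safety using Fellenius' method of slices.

Ordinary method of slices: FS = Σ[c'·Δl_i + (W_i cosα_i)·tanφ'] / Σ W_i sinα_i, with Δl_i = b_i / cosα_i.
Slice 1: Δl = 2.3/cos(-13.4°) = 2.364 m; N'_1 = 40·cos(-13.4°) = 38.9; c'Δl = 8.51; W sinα = -9.3
Slice 2: Δl = 1.9/cos(-1.4°) = 1.901 m; N'_2 = 81·cos(-1.4°) = 81.0; c'Δl = 6.84; W sinα = -2.0
Slice 3: Δl = 2.8/cos12.1° = 2.864 m; N'_3 = 168·cos12.1° = 164.3; c'Δl = 10.31; W sinα = 35.2
Slice 4: Δl = 1.5/cos25.0° = 1.655 m; N'_4 = 98·cos25.0° = 88.8; c'Δl = 5.96; W sinα = 41.4
Slice 5: Δl = 1.5/cos34.8° = 1.827 m; N'_5 = 76·cos34.8° = 62.4; c'Δl = 6.58; W sinα = 43.4
Slice 6: Δl = 1.8/cos47.2° = 2.649 m; N'_6 = 40·cos47.2° = 27.2; c'Δl = 9.54; W sinα = 29.3
Σc'Δl = 47.7 kN/m; ΣN' = 462.6 kN/m; ΣW sinα = 138.1 kN/m
Resisting = 47.7 + 462.6·tan26.2° = 47.7 + 227.6 = 275.3 kN/m
FS = 275.3 / 138.1 = 1.994

FS = 1.99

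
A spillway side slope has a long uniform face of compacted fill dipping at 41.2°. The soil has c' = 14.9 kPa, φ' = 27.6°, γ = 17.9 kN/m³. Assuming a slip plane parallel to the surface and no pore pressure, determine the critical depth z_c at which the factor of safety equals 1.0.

Setting FS = 1.00 in FS = [c' + γz cos²β tanφ'] / [γz sinβ cosβ] and solving for z:
z = c' / [γ cosβ (FS·sinβ − cosβ·tanφ')]
  = 14.9 / [17.9·cos41.2°·(1.00·sin41.2° − cos41.2°·tan27.6°)]
  = 14.9 / [17.9·0.7524·(1.00·0.6587 − 0.7524·0.5228)]
  = 14.9 / 3.5736 = 4.169 m

z_c = 4.17 m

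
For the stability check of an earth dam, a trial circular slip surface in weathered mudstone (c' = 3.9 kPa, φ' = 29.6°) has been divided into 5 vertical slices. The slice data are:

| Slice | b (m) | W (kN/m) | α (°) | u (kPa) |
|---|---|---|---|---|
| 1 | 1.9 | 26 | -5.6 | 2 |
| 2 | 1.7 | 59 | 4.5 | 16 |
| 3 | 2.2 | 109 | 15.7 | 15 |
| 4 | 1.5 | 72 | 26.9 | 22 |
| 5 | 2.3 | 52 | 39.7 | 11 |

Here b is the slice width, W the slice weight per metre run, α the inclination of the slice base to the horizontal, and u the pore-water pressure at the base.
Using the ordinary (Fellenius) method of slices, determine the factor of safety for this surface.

FS = 1.35

Ordinary method of slices: FS = Σ[c'·Δl_i + (W_i cosα_i − u_i·Δl_i)·tanφ'] / Σ W_i sinα_i, with Δl_i = b_i / cosα_i.
Slice 1: Δl = 1.9/cos(-5.6°) = 1.909 m; N'_1 = 26·cos(-5.6°) − 2·1.909 = 22.1; c'Δl = 7.45; W sinα = -2.5
Slice 2: Δl = 1.7/cos4.5° = 1.705 m; N'_2 = 59·cos4.5° − 16·1.705 = 31.5; c'Δl = 6.65; W sinα = 4.6
Slice 3: Δl = 2.2/cos15.7° = 2.285 m; N'_3 = 109·cos15.7° − 15·2.285 = 70.7; c'Δl = 8.91; W sinα = 29.5
Slice 4: Δl = 1.5/cos26.9° = 1.682 m; N'_4 = 72·cos26.9° − 22·1.682 = 27.2; c'Δl = 6.56; W sinα = 32.6
Slice 5: Δl = 2.3/cos39.7° = 2.989 m; N'_5 = 52·cos39.7° − 11·2.989 = 7.1; c'Δl = 11.66; W sinα = 33.2
Σc'Δl = 41.2 kN/m; ΣN' = 158.6 kN/m; ΣW sinα = 97.4 kN/m
Resisting = 41.2 + 158.6·tan29.6° = 41.2 + 90.1 = 131.3 kN/m
FS = 131.3 / 97.4 = 1.348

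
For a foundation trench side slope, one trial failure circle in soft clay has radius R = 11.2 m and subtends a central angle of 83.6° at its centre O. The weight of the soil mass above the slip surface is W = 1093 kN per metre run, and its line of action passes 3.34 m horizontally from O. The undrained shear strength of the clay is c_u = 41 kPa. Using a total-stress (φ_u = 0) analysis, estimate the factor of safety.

FS = 2.06

Taking moments about the centre O, the resisting moment is provided by the undrained shear strength acting along the arc:
Arc length L_a = R·θ = 11.2·(83.6°·π/180) = 11.2·1.4591 = 16.34 m
M_R = c_u·L_a·R = 41·16.34·11.2 = 7504.2 kN·m/m
M_D = W·d = 1093·3.34 = 3650.6 kN·m/m
FS = M_R / M_D = 7504.2 / 3650.6 = 2.056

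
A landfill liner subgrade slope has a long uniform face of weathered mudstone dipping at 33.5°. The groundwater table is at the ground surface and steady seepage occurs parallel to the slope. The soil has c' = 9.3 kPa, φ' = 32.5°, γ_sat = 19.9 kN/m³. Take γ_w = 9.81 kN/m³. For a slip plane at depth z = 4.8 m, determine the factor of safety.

FS = 0.70

With seepage parallel to the slope and the water table at the surface, the effective normal stress on the slip plane uses the buoyant unit weight γ' = γ_sat − γ_w while the driving shear stress uses γ_sat:
FS = [c' + γ' z cos²β tanφ'] / [γ_sat z sinβ cosβ]
γ' = 19.9 − 9.81 = 10.09 kN/m³
Numerator = 9.3 + 10.09·4.8·cos²33.5°·tan32.5° = 9.3 + 10.09·4.8·0.6954·0.6371 = 30.755 kPa
Denominator = 19.9·4.8·sin33.5°·cos33.5° = 19.9·4.8·0.5519·0.8339 = 43.963 kPa
FS = 30.755 / 43.963 = 0.700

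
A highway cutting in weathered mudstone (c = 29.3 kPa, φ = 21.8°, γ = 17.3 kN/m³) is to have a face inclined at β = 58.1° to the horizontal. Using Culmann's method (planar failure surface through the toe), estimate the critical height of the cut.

Culmann's analysis gives the critical failure plane at α_cr = (β + φ)/2 = (58.1 + 21.8)/2 = 40.0°, and the critical height
H_c = (4c/γ) · sinβ cosφ / [1 − cos(β − φ)]
    = (4·29.3/17.3) · sin58.1°·cos21.8° / [1 − cos(36.3°)]
    = 6.775 · 0.8490·0.9285 / [1 − 0.8059]
    = 6.775 · 0.7883 / 0.1941
    = 27.52 m

H_c = 27.52 m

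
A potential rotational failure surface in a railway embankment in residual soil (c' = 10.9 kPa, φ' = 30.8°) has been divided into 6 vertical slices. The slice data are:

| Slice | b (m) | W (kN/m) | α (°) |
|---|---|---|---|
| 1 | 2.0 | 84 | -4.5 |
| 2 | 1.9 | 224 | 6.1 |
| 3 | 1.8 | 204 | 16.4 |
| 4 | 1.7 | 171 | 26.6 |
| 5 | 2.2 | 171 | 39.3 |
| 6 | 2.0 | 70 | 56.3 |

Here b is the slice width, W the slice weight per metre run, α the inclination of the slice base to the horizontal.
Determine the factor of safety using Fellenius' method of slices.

FS = 2.03

Ordinary method of slices: FS = Σ[c'·Δl_i + (W_i cosα_i)·tanφ'] / Σ W_i sinα_i, with Δl_i = b_i / cosα_i.
Slice 1: Δl = 2.0/cos(-4.5°) = 2.006 m; N'_1 = 84·cos(-4.5°) = 83.7; c'Δl = 21.87; W sinα = -6.6
Slice 2: Δl = 1.9/cos6.1° = 1.911 m; N'_2 = 224·cos6.1° = 222.7; c'Δl = 20.83; W sinα = 23.8
Slice 3: Δl = 1.8/cos16.4° = 1.876 m; N'_3 = 204·cos16.4° = 195.7; c'Δl = 20.45; W sinα = 57.6
Slice 4: Δl = 1.7/cos26.6° = 1.901 m; N'_4 = 171·cos26.6° = 152.9; c'Δl = 20.72; W sinα = 76.6
Slice 5: Δl = 2.2/cos39.3° = 2.843 m; N'_5 = 171·cos39.3° = 132.3; c'Δl = 30.99; W sinα = 108.3
Slice 6: Δl = 2.0/cos56.3° = 3.605 m; N'_6 = 70·cos56.3° = 38.8; c'Δl = 39.29; W sinα = 58.2
Σc'Δl = 154.1 kN/m; ΣN' = 826.2 kN/m; ΣW sinα = 317.9 kN/m
Resisting = 154.1 + 826.2·tan30.8° = 154.1 + 492.5 = 646.7 kN/m
FS = 646.7 / 317.9 = 2.034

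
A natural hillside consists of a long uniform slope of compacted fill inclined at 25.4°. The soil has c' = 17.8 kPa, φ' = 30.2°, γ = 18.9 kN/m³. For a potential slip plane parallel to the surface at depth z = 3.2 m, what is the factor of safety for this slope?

For an infinite slope with a slip plane parallel to the surface (no pore pressure): FS = [c' + γz cos²β tanφ'] / [γz sinβ cosβ].
γz = 18.9·3.2 = 60.48 kN/m²
Numerator = 17.8 + 60.48·cos²25.4°·tan30.2° = 17.8 + 60.48·0.8160·0.5820 = 46.524 kPa
Denominator = 60.48·sin25.4°·cos25.4° = 60.48·0.4289·0.9033 = 23.434 kPa
FS = 46.524 / 23.434 = 1.985

FS = 1.99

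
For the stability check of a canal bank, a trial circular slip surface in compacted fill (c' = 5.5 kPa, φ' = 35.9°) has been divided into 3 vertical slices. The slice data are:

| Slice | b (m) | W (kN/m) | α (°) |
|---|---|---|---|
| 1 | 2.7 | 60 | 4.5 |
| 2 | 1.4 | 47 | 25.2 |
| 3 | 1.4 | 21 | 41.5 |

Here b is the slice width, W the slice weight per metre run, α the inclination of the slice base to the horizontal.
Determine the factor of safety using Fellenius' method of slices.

FS = 3.08

Ordinary method of slices: FS = Σ[c'·Δl_i + (W_i cosα_i)·tanφ'] / Σ W_i sinα_i, with Δl_i = b_i / cosα_i.
Slice 1: Δl = 2.7/cos4.5° = 2.708 m; N'_1 = 60·cos4.5° = 59.8; c'Δl = 14.90; W sinα = 4.7
Slice 2: Δl = 1.4/cos25.2° = 1.547 m; N'_2 = 47·cos25.2° = 42.5; c'Δl = 8.51; W sinα = 20.0
Slice 3: Δl = 1.4/cos41.5° = 1.869 m; N'_3 = 21·cos41.5° = 15.7; c'Δl = 10.28; W sinα = 13.9
Σc'Δl = 33.7 kN/m; ΣN' = 118.1 kN/m; ΣW sinα = 38.6 kN/m
Resisting = 33.7 + 118.1·tan35.9° = 33.7 + 85.5 = 119.2 kN/m
FS = 119.2 / 38.6 = 3.084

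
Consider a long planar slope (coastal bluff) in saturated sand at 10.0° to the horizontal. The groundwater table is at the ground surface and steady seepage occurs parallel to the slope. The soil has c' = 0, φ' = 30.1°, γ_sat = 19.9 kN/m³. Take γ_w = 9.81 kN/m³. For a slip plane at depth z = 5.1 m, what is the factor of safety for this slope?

FS = 1.67

With seepage parallel to the slope and the water table at the surface, the effective normal stress on the slip plane uses the buoyant unit weight γ' = γ_sat − γ_w while the driving shear stress uses γ_sat:
FS = [c' + γ' z cos²β tanφ'] / [γ_sat z sinβ cosβ]
(For c' = 0 this reduces to FS = (γ'/γ_sat)·tanφ'/tanβ.)
γ' = 19.9 − 9.81 = 10.09 kN/m³
Numerator = 0.0 + 10.09·5.1·cos²10.0°·tan30.1° = 0.0 + 10.09·5.1·0.9698·0.5797 = 28.930 kPa
Denominator = 19.9·5.1·sin10.0°·cos10.0° = 19.9·5.1·0.1736·0.9848 = 17.356 kPa
FS = 28.930 / 17.356 = 1.667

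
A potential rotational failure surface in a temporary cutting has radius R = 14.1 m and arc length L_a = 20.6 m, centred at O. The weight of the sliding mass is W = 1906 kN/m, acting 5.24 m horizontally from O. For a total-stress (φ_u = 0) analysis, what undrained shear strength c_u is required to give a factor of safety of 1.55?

FS = c_u·L_a·R / (W·d), so c_u = FS·W·d / (L_a·R).
c_u = 1.55·1906·5.24 / (20.60·14.1) = 15480.5 / 290.46 = 53.30 kPa

c_u = 53.3 kPa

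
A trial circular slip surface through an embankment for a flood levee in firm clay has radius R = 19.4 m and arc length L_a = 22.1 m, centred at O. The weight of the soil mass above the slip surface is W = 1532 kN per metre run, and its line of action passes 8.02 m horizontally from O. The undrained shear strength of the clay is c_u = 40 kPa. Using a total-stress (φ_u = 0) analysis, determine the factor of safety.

FS = 1.40

Taking moments about the centre O, the resisting moment is provided by the undrained shear strength acting along the arc:
M_R = c_u·L_a·R = 40·22.10·19.4 = 17149.6 kN·m/m
M_D = W·d = 1532·8.02 = 12286.6 kN·m/m
FS = M_R / M_D = 17149.6 / 12286.6 = 1.396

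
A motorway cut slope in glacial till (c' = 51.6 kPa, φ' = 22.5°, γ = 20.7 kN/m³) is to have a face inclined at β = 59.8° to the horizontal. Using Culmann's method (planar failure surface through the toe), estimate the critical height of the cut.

H_c = 38.93 m

Culmann's analysis gives the critical failure plane at α_cr = (β + φ')/2 = (59.8 + 22.5)/2 = 41.1°, and the critical height
H_c = (4c'/γ) · sinβ cosφ' / [1 − cos(β − φ')]
    = (4·51.6/20.7) · sin59.8°·cos22.5° / [1 − cos(37.3°)]
    = 9.971 · 0.8643·0.9239 / [1 − 0.7955]
    = 9.971 · 0.7985 / 0.2045
    = 38.93 m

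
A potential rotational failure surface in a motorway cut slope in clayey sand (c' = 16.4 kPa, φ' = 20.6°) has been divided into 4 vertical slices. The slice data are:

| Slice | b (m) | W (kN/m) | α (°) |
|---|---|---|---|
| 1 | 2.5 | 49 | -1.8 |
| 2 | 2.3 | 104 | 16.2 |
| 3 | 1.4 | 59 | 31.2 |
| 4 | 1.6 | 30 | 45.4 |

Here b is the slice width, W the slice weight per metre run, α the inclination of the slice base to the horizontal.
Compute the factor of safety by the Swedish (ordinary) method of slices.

FS = 2.86

Ordinary method of slices: FS = Σ[c'·Δl_i + (W_i cosα_i)·tanφ'] / Σ W_i sinα_i, with Δl_i = b_i / cosα_i.
Slice 1: Δl = 2.5/cos(-1.8°) = 2.501 m; N'_1 = 49·cos(-1.8°) = 49.0; c'Δl = 41.02; W sinα = -1.5
Slice 2: Δl = 2.3/cos16.2° = 2.395 m; N'_2 = 104·cos16.2° = 99.9; c'Δl = 39.28; W sinα = 29.0
Slice 3: Δl = 1.4/cos31.2° = 1.637 m; N'_3 = 59·cos31.2° = 50.5; c'Δl = 26.84; W sinα = 30.6
Slice 4: Δl = 1.6/cos45.4° = 2.279 m; N'_4 = 30·cos45.4° = 21.1; c'Δl = 37.37; W sinα = 21.4
Σc'Δl = 144.5 kN/m; ΣN' = 220.4 kN/m; ΣW sinα = 79.4 kN/m
Resisting = 144.5 + 220.4·tan20.6° = 144.5 + 82.8 = 227.3 kN/m
FS = 227.3 / 79.4 = 2.863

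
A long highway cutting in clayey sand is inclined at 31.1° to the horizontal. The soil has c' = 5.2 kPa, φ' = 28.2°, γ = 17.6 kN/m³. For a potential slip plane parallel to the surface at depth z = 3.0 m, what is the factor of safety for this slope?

FS = 1.11

For an infinite slope with a slip plane parallel to the surface (no pore pressure): FS = [c' + γz cos²β tanφ'] / [γz sinβ cosβ].
γz = 17.6·3.0 = 52.80 kN/m²
Numerator = 5.2 + 52.80·cos²31.1°·tan28.2° = 5.2 + 52.80·0.7332·0.5362 = 25.958 kPa
Denominator = 52.80·sin31.1°·cos31.1° = 52.80·0.5165·0.8563 = 23.353 kPa
FS = 25.958 / 23.353 = 1.112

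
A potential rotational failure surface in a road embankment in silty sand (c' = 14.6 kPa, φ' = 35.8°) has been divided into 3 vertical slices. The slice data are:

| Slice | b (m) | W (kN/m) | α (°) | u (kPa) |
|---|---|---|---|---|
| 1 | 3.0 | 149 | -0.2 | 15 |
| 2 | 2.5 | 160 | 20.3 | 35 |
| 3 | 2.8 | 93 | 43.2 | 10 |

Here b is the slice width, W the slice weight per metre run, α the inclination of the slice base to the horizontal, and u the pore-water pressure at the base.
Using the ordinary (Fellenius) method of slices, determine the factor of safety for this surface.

Ordinary method of slices: FS = Σ[c'·Δl_i + (W_i cosα_i − u_i·Δl_i)·tanφ'] / Σ W_i sinα_i, with Δl_i = b_i / cosα_i.
Slice 1: Δl = 3.0/cos(-0.2°) = 3.000 m; N'_1 = 149·cos(-0.2°) − 15·3.000 = 104.0; c'Δl = 43.80; W sinα = -0.5
Slice 2: Δl = 2.5/cos20.3° = 2.666 m; N'_2 = 160·cos20.3° − 35·2.666 = 56.8; c'Δl = 38.92; W sinα = 55.5
Slice 3: Δl = 2.8/cos43.2° = 3.841 m; N'_3 = 93·cos43.2° − 10·3.841 = 29.4; c'Δl = 56.08; W sinα = 63.7
Σc'Δl = 138.8 kN/m; ΣN' = 190.2 kN/m; ΣW sinα = 118.7 kN/m
Resisting = 138.8 + 190.2·tan35.8° = 138.8 + 137.1 = 275.9 kN/m
FS = 275.9 / 118.7 = 2.326

FS = 2.33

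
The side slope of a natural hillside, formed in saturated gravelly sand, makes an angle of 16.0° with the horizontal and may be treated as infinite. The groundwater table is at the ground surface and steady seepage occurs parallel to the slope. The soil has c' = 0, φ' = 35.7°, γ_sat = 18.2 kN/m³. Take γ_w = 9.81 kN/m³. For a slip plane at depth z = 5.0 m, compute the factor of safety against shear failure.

FS = 1.16

With seepage parallel to the slope and the water table at the surface, the effective normal stress on the slip plane uses the buoyant unit weight γ' = γ_sat − γ_w while the driving shear stress uses γ_sat:
FS = [c' + γ' z cos²β tanφ'] / [γ_sat z sinβ cosβ]
(For c' = 0 this reduces to FS = (γ'/γ_sat)·tanφ'/tanβ.)
γ' = 18.2 − 9.81 = 8.39 kN/m³
Numerator = 0.0 + 8.39·5.0·cos²16.0°·tan35.7° = 0.0 + 8.39·5.0·0.9240·0.7186 = 27.854 kPa
Denominator = 18.2·5.0·sin16.0°·cos16.0° = 18.2·5.0·0.2756·0.9613 = 24.111 kPa
FS = 27.854 / 24.111 = 1.155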